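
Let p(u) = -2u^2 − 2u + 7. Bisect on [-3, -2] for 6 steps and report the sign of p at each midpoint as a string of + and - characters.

-++-++

p(-2.5) = -0.5 < 0, so the root lies in [-2.5, -2]
p(-2.25) = 1.375 > 0, so the root lies in [-2.5, -2.25]
p(-2.375) = 0.46875 > 0, so the root lies in [-2.5, -2.375]
p(-2.4375) = -0.0078 < 0, so the root lies in [-2.4375, -2.375]
p(-2.40625) = 0.2324 > 0, so the root lies in [-2.4375, -2.40625]
p(-2.421875) = 0.1128 > 0, so the root lies in [-2.4375, -2.421875]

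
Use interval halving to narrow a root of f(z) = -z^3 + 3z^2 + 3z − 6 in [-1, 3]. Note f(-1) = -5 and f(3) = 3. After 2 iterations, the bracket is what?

z = 1 gives f = -1, negative; keep [1, 3]
z = 2 gives f = 4, positive; keep [1, 2]

[1, 2]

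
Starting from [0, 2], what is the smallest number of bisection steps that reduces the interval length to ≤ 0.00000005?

26

Width after n steps is 2/2^n. Need 2^n ≥ 2/0.00000005 = 40000000.
2^25 = 33554432 < 40000000 ≤ 2^26 = 67108864, so n = 26.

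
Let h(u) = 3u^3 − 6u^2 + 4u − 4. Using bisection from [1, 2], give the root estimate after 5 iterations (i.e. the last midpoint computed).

u = 1.5 gives h = -1.375, negative; keep [1.5, 2]
u = 1.75 gives h = 0.703125, positive; keep [1.5, 1.75]
u = 1.625 gives h = -0.470703, negative; keep [1.625, 1.75]
u = 1.6875 gives h = 0.0803, positive; keep [1.625, 1.6875]
u = 1.65625 gives h = -0.2039, negative; keep [1.65625, 1.6875]

1.65625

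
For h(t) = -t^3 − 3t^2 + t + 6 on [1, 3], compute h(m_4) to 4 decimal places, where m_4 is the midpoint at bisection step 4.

midpoint 2: h = -12 < 0 → [1, 2]
midpoint 1.5: h = -2.625 < 0 → [1, 1.5]
midpoint 1.25: h = 0.609375 > 0 → [1.25, 1.5]
midpoint 1.375: h = -0.8965 < 0 → [1.25, 1.375]

-0.8965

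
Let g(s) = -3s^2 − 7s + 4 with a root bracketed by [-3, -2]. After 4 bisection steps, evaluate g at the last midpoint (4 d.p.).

-0.0430

s = -2.5 gives g = 2.75, positive; keep [-3, -2.5]
s = -2.75 gives g = 0.5625, positive; keep [-3, -2.75]
s = -2.875 gives g = -0.671875, negative; keep [-2.875, -2.75]
s = -2.8125 gives g = -0.043, negative; keep [-2.8125, -2.75]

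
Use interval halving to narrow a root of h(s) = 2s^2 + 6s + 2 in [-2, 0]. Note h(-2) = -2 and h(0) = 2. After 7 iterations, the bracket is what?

s = -1 gives h = -2, negative; keep [-1, 0]
s = -0.5 gives h = -0.5, negative; keep [-0.5, 0]
s = -0.25 gives h = 0.625, positive; keep [-0.5, -0.25]
s = -0.375 gives h = 0.0312, positive; keep [-0.5, -0.375]
s = -0.4375 gives h = -0.2422, negative; keep [-0.4375, -0.375]
s = -0.40625 gives h = -0.1074, negative; keep [-0.40625, -0.375]
s = -0.390625 gives h = -0.0386, negative; keep [-0.390625, -0.375]

[-0.390625, -0.375]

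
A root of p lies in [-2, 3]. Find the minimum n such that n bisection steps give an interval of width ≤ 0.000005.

20

Width after n steps is 5/2^n. Need 2^n ≥ 5/0.000005 = 1000000.
2^19 = 524288 < 1000000 ≤ 2^20 = 1048576, so n = 20.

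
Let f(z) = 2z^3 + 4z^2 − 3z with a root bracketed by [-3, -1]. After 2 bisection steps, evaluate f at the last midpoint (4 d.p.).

1.2500

midpoint -2: f = 6 > 0 → [-3, -2]
midpoint -2.5: f = 1.25 > 0 → [-3, -2.5]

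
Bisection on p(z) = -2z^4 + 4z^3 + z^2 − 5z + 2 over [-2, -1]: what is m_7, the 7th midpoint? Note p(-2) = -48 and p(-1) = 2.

-1.1171875

midpoint -1.5: p = -11.875 < 0 → [-1.5, -1]
midpoint -1.25: p = -2.882812 < 0 → [-1.25, -1]
midpoint -1.125: p = -0.008301 < 0 → [-1.125, -1]
midpoint -1.0625: p = 1.0947 > 0 → [-1.125, -1.0625]
midpoint -1.09375: p = 0.5691 > 0 → [-1.125, -1.09375]
midpoint -1.109375: p = 0.287 > 0 → [-1.125, -1.109375]
midpoint -1.1171875: p = 0.141 > 0 → [-1.125, -1.1171875]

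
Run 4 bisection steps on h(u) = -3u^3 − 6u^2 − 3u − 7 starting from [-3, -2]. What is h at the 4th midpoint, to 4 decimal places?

h(-2.5) = 9.875 > 0, so the root lies in [-2.5, -2]
h(-2.25) = 3.546875 > 0, so the root lies in [-2.25, -2]
h(-2.125) = 1.068359 > 0, so the root lies in [-2.125, -2]
h(-2.0625) = -0.0149 < 0, so the root lies in [-2.125, -2.0625]

-0.0149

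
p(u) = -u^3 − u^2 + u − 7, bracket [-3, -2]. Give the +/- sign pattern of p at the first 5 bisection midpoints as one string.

midpoint -2.5: p = -0.125 < 0 → [-3, -2.5]
midpoint -2.75: p = 3.484375 > 0 → [-2.75, -2.5]
midpoint -2.625: p = 1.572266 > 0 → [-2.625, -2.5]
midpoint -2.5625: p = 0.6975 > 0 → [-2.5625, -2.5]
midpoint -2.53125: p = 0.2798 > 0 → [-2.53125, -2.5]

-++++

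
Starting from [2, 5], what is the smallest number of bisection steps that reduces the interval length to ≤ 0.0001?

Width after n steps is 3/2^n. Need 2^n ≥ 3/0.0001 = 30000.
2^14 = 16384 < 30000 ≤ 2^15 = 32768, so n = 15.

15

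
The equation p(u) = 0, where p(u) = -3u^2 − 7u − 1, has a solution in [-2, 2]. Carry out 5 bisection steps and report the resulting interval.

midpoint 0: p = -1 < 0 → [-2, 0]
midpoint -1: p = 3 > 0 → [-1, 0]
midpoint -0.5: p = 1.75 > 0 → [-0.5, 0]
midpoint -0.25: p = 0.5625 > 0 → [-0.25, 0]
midpoint -0.125: p = -0.1719 < 0 → [-0.25, -0.125]

[-0.25, -0.125]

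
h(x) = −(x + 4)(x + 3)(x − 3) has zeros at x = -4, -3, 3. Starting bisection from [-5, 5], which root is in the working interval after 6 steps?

3

midpoint 0: h = 36 > 0 → [0, 5]
midpoint 2.5: h = 17.875 > 0 → [2.5, 5]
midpoint 3.75: h = -39.234375 < 0 → [2.5, 3.75]
midpoint 3.125: h = -5.4551 < 0 → [2.5, 3.125]
midpoint 2.8125: h = 7.4246 > 0 → [2.8125, 3.125]
midpoint 2.96875: h = 1.2998 > 0 → [2.96875, 3.125]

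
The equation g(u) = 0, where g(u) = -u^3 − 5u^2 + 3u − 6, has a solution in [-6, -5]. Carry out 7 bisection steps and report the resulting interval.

m = -5.5, g(m) = -7.375 (−); new bracket [-6, -5.5]
m = -5.75, g(m) = 1.546875 (+); new bracket [-5.75, -5.5]
m = -5.625, g(m) = -3.099609 (−); new bracket [-5.75, -5.625]
m = -5.6875, g(m) = -0.8235 (−); new bracket [-5.75, -5.6875]
m = -5.71875, g(m) = 0.3498 (+); new bracket [-5.71875, -5.6875]
m = -5.703125, g(m) = -0.2398 (−); new bracket [-5.71875, -5.703125]
m = -5.7109375, g(m) = 0.0543 (+); new bracket [-5.7109375, -5.703125]

[-5.7109375, -5.703125]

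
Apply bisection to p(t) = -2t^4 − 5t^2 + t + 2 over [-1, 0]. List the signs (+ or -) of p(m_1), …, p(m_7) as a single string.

m = -0.5, p(m) = 0.125 (+); new bracket [-1, -0.5]
m = -0.75, p(m) = -2.195312 (−); new bracket [-0.75, -0.5]
m = -0.625, p(m) = -0.883301 (−); new bracket [-0.625, -0.5]
m = -0.5625, p(m) = -0.3448 (−); new bracket [-0.5625, -0.5]
m = -0.53125, p(m) = -0.1017 (−); new bracket [-0.53125, -0.5]
m = -0.515625, p(m) = 0.0137 (+); new bracket [-0.53125, -0.515625]
m = -0.5234375, p(m) = -0.0435 (−); new bracket [-0.5234375, -0.515625]

+----+-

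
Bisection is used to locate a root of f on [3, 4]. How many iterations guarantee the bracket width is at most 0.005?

Width after n steps is 1/2^n. Need 2^n ≥ 1/0.005 = 200.
2^7 = 128 < 200 ≤ 2^8 = 256, so n = 8.

8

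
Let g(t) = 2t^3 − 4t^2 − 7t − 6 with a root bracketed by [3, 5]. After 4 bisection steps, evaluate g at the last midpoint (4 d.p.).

1.6992

m = 4, g(m) = 30 (+); new bracket [3, 4]
m = 3.5, g(m) = 6.25 (+); new bracket [3, 3.5]
m = 3.25, g(m) = -2.34375 (−); new bracket [3.25, 3.5]
m = 3.375, g(m) = 1.6992 (+); new bracket [3.25, 3.375]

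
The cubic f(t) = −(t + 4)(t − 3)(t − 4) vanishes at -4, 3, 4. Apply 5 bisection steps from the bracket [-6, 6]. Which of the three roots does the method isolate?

t = 0 gives f = -48, negative; keep [-6, 0]
t = -3 gives f = -42, negative; keep [-6, -3]
t = -4.5 gives f = 31.875, positive; keep [-4.5, -3]
t = -3.75 gives f = -13.0781, negative; keep [-4.5, -3.75]
t = -4.125 gives f = 7.2363, positive; keep [-4.125, -3.75]

-4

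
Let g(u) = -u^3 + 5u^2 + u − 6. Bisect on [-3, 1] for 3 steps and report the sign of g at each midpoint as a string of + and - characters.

-++

midpoint -1: g = -1 < 0 → [-3, -1]
midpoint -2: g = 20 > 0 → [-2, -1]
midpoint -1.5: g = 7.125 > 0 → [-1.5, -1]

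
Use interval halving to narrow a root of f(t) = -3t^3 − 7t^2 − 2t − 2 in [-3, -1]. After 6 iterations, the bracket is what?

[-2.1875, -2.15625]

t = -2 gives f = -2, negative; keep [-3, -2]
t = -2.5 gives f = 6.125, positive; keep [-2.5, -2]
t = -2.25 gives f = 1.234375, positive; keep [-2.25, -2]
t = -2.125 gives f = -0.5723, negative; keep [-2.25, -2.125]
t = -2.1875 gives f = 0.2815, positive; keep [-2.1875, -2.125]
t = -2.15625 gives f = -0.1575, negative; keep [-2.1875, -2.15625]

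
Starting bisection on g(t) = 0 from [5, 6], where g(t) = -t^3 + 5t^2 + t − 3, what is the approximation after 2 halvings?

5.25

t = 5.5 gives g = -12.625, negative; keep [5, 5.5]
t = 5.25 gives g = -4.640625, negative; keep [5, 5.25]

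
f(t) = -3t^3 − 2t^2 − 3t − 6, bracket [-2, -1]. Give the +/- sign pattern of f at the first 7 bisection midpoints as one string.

t = -1.5 gives f = 4.125, positive; keep [-1.5, -1]
t = -1.25 gives f = 0.484375, positive; keep [-1.25, -1]
t = -1.125 gives f = -0.884766, negative; keep [-1.25, -1.125]
t = -1.1875 gives f = -0.2341, negative; keep [-1.25, -1.1875]
t = -1.21875 gives f = 0.1164, positive; keep [-1.21875, -1.1875]
t = -1.203125 gives f = -0.061, negative; keep [-1.21875, -1.203125]
t = -1.2109375 gives f = 0.0271, positive; keep [-1.2109375, -1.203125]

++--+-+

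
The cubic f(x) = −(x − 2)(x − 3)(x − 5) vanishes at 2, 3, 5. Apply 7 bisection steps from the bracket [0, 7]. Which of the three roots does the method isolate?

midpoint 3.5: f = 1.125 > 0 → [3.5, 7]
midpoint 5.25: f = -1.828125 < 0 → [3.5, 5.25]
midpoint 4.375: f = 2.041016 > 0 → [4.375, 5.25]
midpoint 4.8125: f = 0.9558 > 0 → [4.8125, 5.25]
midpoint 5.03125: f = -0.1924 < 0 → [4.8125, 5.03125]
midpoint 4.921875: f = 0.4387 > 0 → [4.921875, 5.03125]
midpoint 4.9765625: f = 0.1379 > 0 → [4.9765625, 5.03125]

5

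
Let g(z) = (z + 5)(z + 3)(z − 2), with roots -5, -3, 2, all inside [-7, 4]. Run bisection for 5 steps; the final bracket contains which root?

midpoint -1.5: g = -18.375 < 0 → [-1.5, 4]
midpoint 1.25: g = -19.921875 < 0 → [1.25, 4]
midpoint 2.625: g = 26.806641 > 0 → [1.25, 2.625]
midpoint 1.9375: g = -2.1409 < 0 → [1.9375, 2.625]
midpoint 2.28125: g = 10.8152 > 0 → [1.9375, 2.28125]

2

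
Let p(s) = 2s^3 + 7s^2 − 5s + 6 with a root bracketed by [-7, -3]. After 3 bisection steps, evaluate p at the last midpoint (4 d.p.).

midpoint -5: p = -44 < 0 → [-5, -3]
midpoint -4: p = 10 > 0 → [-5, -4]
midpoint -4.5: p = -12 < 0 → [-4.5, -4]

-12.0000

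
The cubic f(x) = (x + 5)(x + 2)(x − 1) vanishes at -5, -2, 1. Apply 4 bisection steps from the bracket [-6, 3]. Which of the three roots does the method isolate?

f(-1.5) = -4.375 < 0, so the root lies in [-1.5, 3]
f(0.75) = -3.953125 < 0, so the root lies in [0.75, 3]
f(1.875) = 23.310547 > 0, so the root lies in [0.75, 1.875]
f(1.3125) = 6.5344 > 0, so the root lies in [0.75, 1.3125]

1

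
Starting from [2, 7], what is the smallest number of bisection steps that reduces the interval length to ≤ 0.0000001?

26

Width after n steps is 5/2^n. Need 2^n ≥ 5/0.0000001 = 50000000.
2^25 = 33554432 < 50000000 ≤ 2^26 = 67108864, so n = 26.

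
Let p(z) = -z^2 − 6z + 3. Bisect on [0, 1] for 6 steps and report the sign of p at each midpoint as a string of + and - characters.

z = 0.5 gives p = -0.25, negative; keep [0, 0.5]
z = 0.25 gives p = 1.4375, positive; keep [0.25, 0.5]
z = 0.375 gives p = 0.609375, positive; keep [0.375, 0.5]
z = 0.4375 gives p = 0.1836, positive; keep [0.4375, 0.5]
z = 0.46875 gives p = -0.0322, negative; keep [0.4375, 0.46875]
z = 0.453125 gives p = 0.0759, positive; keep [0.453125, 0.46875]

-+++-+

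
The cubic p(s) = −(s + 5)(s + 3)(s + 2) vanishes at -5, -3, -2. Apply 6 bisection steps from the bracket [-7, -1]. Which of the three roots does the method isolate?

s = -4 gives p = -2, negative; keep [-7, -4]
s = -5.5 gives p = 4.375, positive; keep [-5.5, -4]
s = -4.75 gives p = -1.203125, negative; keep [-5.5, -4.75]
s = -5.125 gives p = 0.8301, positive; keep [-5.125, -4.75]
s = -4.9375 gives p = -0.3557, negative; keep [-5.125, -4.9375]
s = -5.03125 gives p = 0.1924, positive; keep [-5.03125, -4.9375]

-5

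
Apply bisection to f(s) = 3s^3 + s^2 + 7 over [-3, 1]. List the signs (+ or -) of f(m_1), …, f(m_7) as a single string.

+--+++-

m = -1, f(m) = 5 (+); new bracket [-3, -1]
m = -2, f(m) = -13 (−); new bracket [-2, -1]
m = -1.5, f(m) = -0.875 (−); new bracket [-1.5, -1]
m = -1.25, f(m) = 2.7031 (+); new bracket [-1.5, -1.25]
m = -1.375, f(m) = 1.0918 (+); new bracket [-1.5, -1.375]
m = -1.4375, f(m) = 0.155 (+); new bracket [-1.5, -1.4375]
m = -1.46875, f(m) = -0.3481 (−); new bracket [-1.46875, -1.4375]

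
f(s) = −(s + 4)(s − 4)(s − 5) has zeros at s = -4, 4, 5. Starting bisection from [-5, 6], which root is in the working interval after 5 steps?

-4

s = 0.5 gives f = -70.875, negative; keep [-5, 0.5]
s = -2.25 gives f = -79.296875, negative; keep [-5, -2.25]
s = -3.625 gives f = -24.662109, negative; keep [-5, -3.625]
s = -4.3125 gives f = 24.1907, positive; keep [-4.3125, -3.625]
s = -3.96875 gives f = -2.2334, negative; keep [-4.3125, -3.96875]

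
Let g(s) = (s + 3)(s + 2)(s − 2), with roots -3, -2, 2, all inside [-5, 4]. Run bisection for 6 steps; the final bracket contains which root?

midpoint -0.5: g = -9.375 < 0 → [-0.5, 4]
midpoint 1.75: g = -4.453125 < 0 → [1.75, 4]
midpoint 2.875: g = 25.060547 > 0 → [1.75, 2.875]
midpoint 2.3125: g = 7.1594 > 0 → [1.75, 2.3125]
midpoint 2.03125: g = 0.6338 > 0 → [1.75, 2.03125]
midpoint 1.890625: g = -2.0811 < 0 → [1.890625, 2.03125]

2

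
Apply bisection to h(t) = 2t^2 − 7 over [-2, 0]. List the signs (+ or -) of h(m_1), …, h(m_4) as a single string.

---+

t = -1 gives h = -5, negative; keep [-2, -1]
t = -1.5 gives h = -2.5, negative; keep [-2, -1.5]
t = -1.75 gives h = -0.875, negative; keep [-2, -1.75]
t = -1.875 gives h = 0.0312, positive; keep [-1.875, -1.75]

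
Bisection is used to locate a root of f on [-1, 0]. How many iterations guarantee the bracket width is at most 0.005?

8

Width after n steps is 1/2^n. Need 2^n ≥ 1/0.005 = 200.
2^7 = 128 < 200 ≤ 2^8 = 256, so n = 8.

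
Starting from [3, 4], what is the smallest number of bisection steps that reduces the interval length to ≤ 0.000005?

Width after n steps is 1/2^n. Need 2^n ≥ 1/0.000005 = 200000.
2^17 = 131072 < 200000 ≤ 2^18 = 262144, so n = 18.

18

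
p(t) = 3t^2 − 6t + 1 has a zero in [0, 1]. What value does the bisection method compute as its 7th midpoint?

0.1796875

p(0.5) = -1.25 < 0, so the root lies in [0, 0.5]
p(0.25) = -0.3125 < 0, so the root lies in [0, 0.25]
p(0.125) = 0.296875 > 0, so the root lies in [0.125, 0.25]
p(0.1875) = -0.0195 < 0, so the root lies in [0.125, 0.1875]
p(0.15625) = 0.1357 > 0, so the root lies in [0.15625, 0.1875]
p(0.171875) = 0.0574 > 0, so the root lies in [0.171875, 0.1875]
p(0.1796875) = 0.0187 > 0, so the root lies in [0.1796875, 0.1875]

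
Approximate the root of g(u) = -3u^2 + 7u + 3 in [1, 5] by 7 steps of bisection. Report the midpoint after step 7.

g(3) = -3 < 0, so the root lies in [1, 3]
g(2) = 5 > 0, so the root lies in [2, 3]
g(2.5) = 1.75 > 0, so the root lies in [2.5, 3]
g(2.75) = -0.4375 < 0, so the root lies in [2.5, 2.75]
g(2.625) = 0.7031 > 0, so the root lies in [2.625, 2.75]
g(2.6875) = 0.1445 > 0, so the root lies in [2.6875, 2.75]
g(2.71875) = -0.1436 < 0, so the root lies in [2.6875, 2.71875]

2.71875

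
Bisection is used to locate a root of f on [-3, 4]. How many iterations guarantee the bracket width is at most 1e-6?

23

Width after n steps is 7/2^n. Need 2^n ≥ 7/1e-6 = 7000000.
2^22 = 4194304 < 7000000 ≤ 2^23 = 8388608, so n = 23.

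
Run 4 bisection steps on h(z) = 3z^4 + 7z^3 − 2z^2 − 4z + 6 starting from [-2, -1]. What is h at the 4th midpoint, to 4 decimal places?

-0.3659

h(-1.5) = -0.9375 < 0, so the root lies in [-1.5, -1]
h(-1.25) = 1.527344 > 0, so the root lies in [-1.5, -1.25]
h(-1.375) = 0.244873 > 0, so the root lies in [-1.5, -1.375]
h(-1.4375) = -0.3659 < 0, so the root lies in [-1.4375, -1.375]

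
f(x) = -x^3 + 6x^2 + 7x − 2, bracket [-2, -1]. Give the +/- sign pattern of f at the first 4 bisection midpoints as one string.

midpoint -1.5: f = 4.375 > 0 → [-1.5, -1]
midpoint -1.25: f = 0.578125 > 0 → [-1.25, -1]
midpoint -1.125: f = -0.857422 < 0 → [-1.25, -1.125]
midpoint -1.1875: f = -0.177 < 0 → [-1.25, -1.1875]

++--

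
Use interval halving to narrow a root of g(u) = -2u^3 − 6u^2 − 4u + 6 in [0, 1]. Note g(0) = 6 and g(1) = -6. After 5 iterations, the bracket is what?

u = 0.5 gives g = 2.25, positive; keep [0.5, 1]
u = 0.75 gives g = -1.21875, negative; keep [0.5, 0.75]
u = 0.625 gives g = 0.667969, positive; keep [0.625, 0.75]
u = 0.6875 gives g = -0.2358, negative; keep [0.625, 0.6875]
u = 0.65625 gives g = 0.2258, positive; keep [0.65625, 0.6875]

[0.65625, 0.6875]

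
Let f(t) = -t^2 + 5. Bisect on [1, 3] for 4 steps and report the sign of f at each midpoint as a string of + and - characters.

m = 2, f(m) = 1 (+); new bracket [2, 3]
m = 2.5, f(m) = -1.25 (−); new bracket [2, 2.5]
m = 2.25, f(m) = -0.0625 (−); new bracket [2, 2.25]
m = 2.125, f(m) = 0.4844 (+); new bracket [2.125, 2.25]

+--+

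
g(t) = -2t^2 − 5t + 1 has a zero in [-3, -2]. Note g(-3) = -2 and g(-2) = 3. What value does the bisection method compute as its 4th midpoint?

g(-2.5) = 1 > 0, so the root lies in [-3, -2.5]
g(-2.75) = -0.375 < 0, so the root lies in [-2.75, -2.5]
g(-2.625) = 0.34375 > 0, so the root lies in [-2.75, -2.625]
g(-2.6875) = -0.0078 < 0, so the root lies in [-2.6875, -2.625]

-2.6875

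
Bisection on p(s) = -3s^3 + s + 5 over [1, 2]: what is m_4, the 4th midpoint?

midpoint 1.5: p = -3.625 < 0 → [1, 1.5]
midpoint 1.25: p = 0.390625 > 0 → [1.25, 1.5]
midpoint 1.375: p = -1.423828 < 0 → [1.25, 1.375]
midpoint 1.3125: p = -0.4705 < 0 → [1.25, 1.3125]

1.3125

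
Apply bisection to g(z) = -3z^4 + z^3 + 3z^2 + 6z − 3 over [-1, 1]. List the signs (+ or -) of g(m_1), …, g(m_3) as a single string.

midpoint 0: g = -3 < 0 → [0, 1]
midpoint 0.5: g = 0.6875 > 0 → [0, 0.5]
midpoint 0.25: g = -1.308594 < 0 → [0.25, 0.5]

-+-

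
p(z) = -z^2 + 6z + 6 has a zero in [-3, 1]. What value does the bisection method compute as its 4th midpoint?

m = -1, p(m) = -1 (−); new bracket [-1, 1]
m = 0, p(m) = 6 (+); new bracket [-1, 0]
m = -0.5, p(m) = 2.75 (+); new bracket [-1, -0.5]
m = -0.75, p(m) = 0.9375 (+); new bracket [-1, -0.75]

-0.75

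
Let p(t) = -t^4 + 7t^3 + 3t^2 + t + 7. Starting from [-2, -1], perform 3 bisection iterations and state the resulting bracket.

p(-1.5) = -16.4375 < 0, so the root lies in [-1.5, -1]
p(-1.25) = -5.675781 < 0, so the root lies in [-1.25, -1]
p(-1.125) = -1.896729 < 0, so the root lies in [-1.125, -1]

[-1.125, -1]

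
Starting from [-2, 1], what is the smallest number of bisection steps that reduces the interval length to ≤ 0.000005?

20

Width after n steps is 3/2^n. Need 2^n ≥ 3/0.000005 = 600000.
2^19 = 524288 < 600000 ≤ 2^20 = 1048576, so n = 20.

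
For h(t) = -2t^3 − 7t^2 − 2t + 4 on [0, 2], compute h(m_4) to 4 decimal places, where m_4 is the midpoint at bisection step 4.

-0.4727

midpoint 1: h = -7 < 0 → [0, 1]
midpoint 0.5: h = 1 > 0 → [0.5, 1]
midpoint 0.75: h = -2.28125 < 0 → [0.5, 0.75]
midpoint 0.625: h = -0.4727 < 0 → [0.5, 0.625]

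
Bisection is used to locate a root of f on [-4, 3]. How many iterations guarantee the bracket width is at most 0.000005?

Width after n steps is 7/2^n. Need 2^n ≥ 7/0.000005 = 1400000.
2^20 = 1048576 < 1400000 ≤ 2^21 = 2097152, so n = 21.

21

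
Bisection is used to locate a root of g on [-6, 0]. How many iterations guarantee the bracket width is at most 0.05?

7

Width after n steps is 6/2^n. Need 2^n ≥ 6/0.05 = 120.
2^6 = 64 < 120 ≤ 2^7 = 128, so n = 7.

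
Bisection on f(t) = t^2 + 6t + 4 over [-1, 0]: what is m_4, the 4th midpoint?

-0.8125

m = -0.5, f(m) = 1.25 (+); new bracket [-1, -0.5]
m = -0.75, f(m) = 0.0625 (+); new bracket [-1, -0.75]
m = -0.875, f(m) = -0.484375 (−); new bracket [-0.875, -0.75]
m = -0.8125, f(m) = -0.2148 (−); new bracket [-0.8125, -0.75]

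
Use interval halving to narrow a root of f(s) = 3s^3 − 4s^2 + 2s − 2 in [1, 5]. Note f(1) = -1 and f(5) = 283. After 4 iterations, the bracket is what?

[1, 1.25]

m = 3, f(m) = 49 (+); new bracket [1, 3]
m = 2, f(m) = 10 (+); new bracket [1, 2]
m = 1.5, f(m) = 2.125 (+); new bracket [1, 1.5]
m = 1.25, f(m) = 0.1094 (+); new bracket [1, 1.25]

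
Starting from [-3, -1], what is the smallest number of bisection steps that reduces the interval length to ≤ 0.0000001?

Width after n steps is 2/2^n. Need 2^n ≥ 2/0.0000001 = 20000000.
2^24 = 16777216 < 20000000 ≤ 2^25 = 33554432, so n = 25.

25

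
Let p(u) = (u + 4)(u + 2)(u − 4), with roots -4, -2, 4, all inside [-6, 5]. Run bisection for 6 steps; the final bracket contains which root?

u = -0.5 gives p = -23.625, negative; keep [-0.5, 5]
u = 2.25 gives p = -46.484375, negative; keep [2.25, 5]
u = 3.625 gives p = -16.083984, negative; keep [3.625, 5]
u = 4.3125 gives p = 16.3977, positive; keep [3.625, 4.3125]
u = 3.96875 gives p = -1.4864, negative; keep [3.96875, 4.3125]
u = 4.140625 gives p = 7.0296, positive; keep [3.96875, 4.140625]

4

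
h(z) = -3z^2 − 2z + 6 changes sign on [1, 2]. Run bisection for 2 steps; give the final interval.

[1, 1.25]

h(1.5) = -3.75 < 0, so the root lies in [1, 1.5]
h(1.25) = -1.1875 < 0, so the root lies in [1, 1.25]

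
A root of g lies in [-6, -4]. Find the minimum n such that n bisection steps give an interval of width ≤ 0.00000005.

26

Width after n steps is 2/2^n. Need 2^n ≥ 2/0.00000005 = 40000000.
2^25 = 33554432 < 40000000 ≤ 2^26 = 67108864, so n = 26.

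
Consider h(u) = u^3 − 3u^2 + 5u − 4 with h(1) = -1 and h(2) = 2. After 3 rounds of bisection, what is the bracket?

[1.375, 1.5]

m = 1.5, h(m) = 0.125 (+); new bracket [1, 1.5]
m = 1.25, h(m) = -0.484375 (−); new bracket [1.25, 1.5]
m = 1.375, h(m) = -0.197266 (−); new bracket [1.375, 1.5]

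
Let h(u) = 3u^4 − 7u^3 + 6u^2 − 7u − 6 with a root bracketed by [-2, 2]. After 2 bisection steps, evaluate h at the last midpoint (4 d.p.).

17.0000

h(0) = -6 < 0, so the root lies in [-2, 0]
h(-1) = 17 > 0, so the root lies in [-1, 0]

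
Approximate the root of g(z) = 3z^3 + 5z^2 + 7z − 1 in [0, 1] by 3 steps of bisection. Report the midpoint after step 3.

g(0.5) = 4.125 > 0, so the root lies in [0, 0.5]
g(0.25) = 1.109375 > 0, so the root lies in [0, 0.25]
g(0.125) = -0.041016 < 0, so the root lies in [0.125, 0.25]

0.125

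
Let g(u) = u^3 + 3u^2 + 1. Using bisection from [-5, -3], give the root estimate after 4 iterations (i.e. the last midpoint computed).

u = -4 gives g = -15, negative; keep [-4, -3]
u = -3.5 gives g = -5.125, negative; keep [-3.5, -3]
u = -3.25 gives g = -1.640625, negative; keep [-3.25, -3]
u = -3.125 gives g = -0.2207, negative; keep [-3.125, -3]

-3.125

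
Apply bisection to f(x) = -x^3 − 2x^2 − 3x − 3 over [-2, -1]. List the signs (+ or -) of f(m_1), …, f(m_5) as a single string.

+--++

m = -1.5, f(m) = 0.375 (+); new bracket [-1.5, -1]
m = -1.25, f(m) = -0.421875 (−); new bracket [-1.5, -1.25]
m = -1.375, f(m) = -0.056641 (−); new bracket [-1.5, -1.375]
m = -1.4375, f(m) = 0.1501 (+); new bracket [-1.4375, -1.375]
m = -1.40625, f(m) = 0.0446 (+); new bracket [-1.40625, -1.375]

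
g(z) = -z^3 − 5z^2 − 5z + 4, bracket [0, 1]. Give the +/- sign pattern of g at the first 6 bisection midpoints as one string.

+-----

z = 0.5 gives g = 0.125, positive; keep [0.5, 1]
z = 0.75 gives g = -2.984375, negative; keep [0.5, 0.75]
z = 0.625 gives g = -1.322266, negative; keep [0.5, 0.625]
z = 0.5625 gives g = -0.5725, negative; keep [0.5, 0.5625]
z = 0.53125 gives g = -0.2173, negative; keep [0.5, 0.53125]
z = 0.515625 gives g = -0.0446, negative; keep [0.5, 0.515625]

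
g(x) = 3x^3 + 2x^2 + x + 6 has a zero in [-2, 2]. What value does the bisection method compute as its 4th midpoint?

-1.25

m = 0, g(m) = 6 (+); new bracket [-2, 0]
m = -1, g(m) = 4 (+); new bracket [-2, -1]
m = -1.5, g(m) = -1.125 (−); new bracket [-1.5, -1]
m = -1.25, g(m) = 2.0156 (+); new bracket [-1.5, -1.25]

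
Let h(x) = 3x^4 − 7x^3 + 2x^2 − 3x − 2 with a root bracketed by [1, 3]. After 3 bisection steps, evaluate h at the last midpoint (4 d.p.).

-1.4727

x = 2 gives h = -8, negative; keep [2, 3]
x = 2.5 gives h = 10.8125, positive; keep [2, 2.5]
x = 2.25 gives h = -1.472656, negative; keep [2.25, 2.5]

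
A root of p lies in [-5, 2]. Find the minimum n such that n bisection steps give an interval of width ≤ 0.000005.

Width after n steps is 7/2^n. Need 2^n ≥ 7/0.000005 = 1400000.
2^20 = 1048576 < 1400000 ≤ 2^21 = 2097152, so n = 21.

21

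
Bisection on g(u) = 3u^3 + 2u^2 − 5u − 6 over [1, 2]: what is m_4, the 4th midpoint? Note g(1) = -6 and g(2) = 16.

m = 1.5, g(m) = 1.125 (+); new bracket [1, 1.5]
m = 1.25, g(m) = -3.265625 (−); new bracket [1.25, 1.5]
m = 1.375, g(m) = -1.294922 (−); new bracket [1.375, 1.5]
m = 1.4375, g(m) = -0.1433 (−); new bracket [1.4375, 1.5]

1.4375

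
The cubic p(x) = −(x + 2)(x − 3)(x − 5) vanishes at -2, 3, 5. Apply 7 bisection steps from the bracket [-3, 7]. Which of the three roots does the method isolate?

p(2) = -12 < 0, so the root lies in [-3, 2]
p(-0.5) = -28.875 < 0, so the root lies in [-3, -0.5]
p(-1.75) = -8.015625 < 0, so the root lies in [-3, -1.75]
p(-2.375) = 14.8652 > 0, so the root lies in [-2.375, -1.75]
p(-2.0625) = 2.2346 > 0, so the root lies in [-2.0625, -1.75]
p(-1.90625) = -3.1766 < 0, so the root lies in [-2.0625, -1.90625]
p(-1.984375) = -0.5439 < 0, so the root lies in [-2.0625, -1.984375]

-2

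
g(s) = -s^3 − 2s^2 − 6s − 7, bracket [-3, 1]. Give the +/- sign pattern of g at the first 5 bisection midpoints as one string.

-++-+

midpoint -1: g = -2 < 0 → [-3, -1]
midpoint -2: g = 5 > 0 → [-2, -1]
midpoint -1.5: g = 0.875 > 0 → [-1.5, -1]
midpoint -1.25: g = -0.6719 < 0 → [-1.5, -1.25]
midpoint -1.375: g = 0.0684 > 0 → [-1.375, -1.25]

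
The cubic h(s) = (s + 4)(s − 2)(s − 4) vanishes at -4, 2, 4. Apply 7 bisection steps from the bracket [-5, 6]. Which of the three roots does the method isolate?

m = 0.5, h(m) = 23.625 (+); new bracket [-5, 0.5]
m = -2.25, h(m) = 46.484375 (+); new bracket [-5, -2.25]
m = -3.625, h(m) = 16.083984 (+); new bracket [-5, -3.625]
m = -4.3125, h(m) = -16.3977 (−); new bracket [-4.3125, -3.625]
m = -3.96875, h(m) = 1.4864 (+); new bracket [-4.3125, -3.96875]
m = -4.140625, h(m) = -7.0296 (−); new bracket [-4.140625, -3.96875]
m = -4.0546875, h(m) = -2.667 (−); new bracket [-4.0546875, -3.96875]

-4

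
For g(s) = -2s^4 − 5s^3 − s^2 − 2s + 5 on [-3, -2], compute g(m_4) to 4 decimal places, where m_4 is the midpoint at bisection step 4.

1.4553

g(-2.5) = 3.75 > 0, so the root lies in [-3, -2.5]
g(-2.75) = -7.460938 < 0, so the root lies in [-2.75, -2.5]
g(-2.625) = -1.162598 < 0, so the root lies in [-2.625, -2.5]
g(-2.5625) = 1.4553 > 0, so the root lies in [-2.625, -2.5625]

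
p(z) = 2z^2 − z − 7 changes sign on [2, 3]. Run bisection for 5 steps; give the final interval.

midpoint 2.5: p = 3 > 0 → [2, 2.5]
midpoint 2.25: p = 0.875 > 0 → [2, 2.25]
midpoint 2.125: p = -0.09375 < 0 → [2.125, 2.25]
midpoint 2.1875: p = 0.3828 > 0 → [2.125, 2.1875]
midpoint 2.15625: p = 0.1426 > 0 → [2.125, 2.15625]

[2.125, 2.15625]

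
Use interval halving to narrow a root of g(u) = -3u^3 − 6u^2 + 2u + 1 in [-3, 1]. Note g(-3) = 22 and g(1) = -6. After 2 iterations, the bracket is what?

[-3, -2]

g(-1) = -4 < 0, so the root lies in [-3, -1]
g(-2) = -3 < 0, so the root lies in [-3, -2]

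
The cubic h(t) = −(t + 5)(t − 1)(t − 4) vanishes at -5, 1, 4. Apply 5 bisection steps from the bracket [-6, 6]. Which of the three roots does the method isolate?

h(0) = -20 < 0, so the root lies in [-6, 0]
h(-3) = -56 < 0, so the root lies in [-6, -3]
h(-4.5) = -23.375 < 0, so the root lies in [-6, -4.5]
h(-5.25) = 14.4531 > 0, so the root lies in [-5.25, -4.5]
h(-4.875) = -6.5176 < 0, so the root lies in [-5.25, -4.875]

-5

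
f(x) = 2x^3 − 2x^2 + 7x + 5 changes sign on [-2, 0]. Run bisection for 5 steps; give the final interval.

f(-1) = -6 < 0, so the root lies in [-1, 0]
f(-0.5) = 0.75 > 0, so the root lies in [-1, -0.5]
f(-0.75) = -2.21875 < 0, so the root lies in [-0.75, -0.5]
f(-0.625) = -0.6445 < 0, so the root lies in [-0.625, -0.5]
f(-0.5625) = 0.0737 > 0, so the root lies in [-0.625, -0.5625]

[-0.625, -0.5625]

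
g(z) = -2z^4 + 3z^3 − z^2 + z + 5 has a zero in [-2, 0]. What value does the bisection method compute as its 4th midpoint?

g(-1) = -2 < 0, so the root lies in [-1, 0]
g(-0.5) = 3.75 > 0, so the root lies in [-1, -0.5]
g(-0.75) = 1.789062 > 0, so the root lies in [-1, -0.75]
g(-0.875) = 0.1772 > 0, so the root lies in [-1, -0.875]

-0.875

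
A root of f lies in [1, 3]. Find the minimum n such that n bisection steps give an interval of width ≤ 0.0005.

Width after n steps is 2/2^n. Need 2^n ≥ 2/0.0005 = 4000.
2^11 = 2048 < 4000 ≤ 2^12 = 4096, so n = 12.

12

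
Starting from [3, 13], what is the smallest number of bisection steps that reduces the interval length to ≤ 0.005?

Width after n steps is 10/2^n. Need 2^n ≥ 10/0.005 = 2000.
2^10 = 1024 < 2000 ≤ 2^11 = 2048, so n = 11.

11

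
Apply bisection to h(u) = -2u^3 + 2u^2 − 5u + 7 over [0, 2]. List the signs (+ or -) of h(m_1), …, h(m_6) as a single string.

+--+++

midpoint 1: h = 2 > 0 → [1, 2]
midpoint 1.5: h = -2.75 < 0 → [1, 1.5]
midpoint 1.25: h = -0.03125 < 0 → [1, 1.25]
midpoint 1.125: h = 1.0586 > 0 → [1.125, 1.25]
midpoint 1.1875: h = 0.5337 > 0 → [1.1875, 1.25]
midpoint 1.21875: h = 0.2564 > 0 → [1.21875, 1.25]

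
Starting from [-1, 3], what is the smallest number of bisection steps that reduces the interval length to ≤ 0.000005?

Width after n steps is 4/2^n. Need 2^n ≥ 4/0.000005 = 800000.
2^19 = 524288 < 800000 ≤ 2^20 = 1048576, so n = 20.

20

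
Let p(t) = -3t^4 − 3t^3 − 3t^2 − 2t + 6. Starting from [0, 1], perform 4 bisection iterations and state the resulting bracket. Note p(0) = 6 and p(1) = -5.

p(0.5) = 3.6875 > 0, so the root lies in [0.5, 1]
p(0.75) = 0.597656 > 0, so the root lies in [0.75, 1]
p(0.875) = -1.815186 < 0, so the root lies in [0.75, 0.875]
p(0.8125) = -0.522 < 0, so the root lies in [0.75, 0.8125]

[0.75, 0.8125]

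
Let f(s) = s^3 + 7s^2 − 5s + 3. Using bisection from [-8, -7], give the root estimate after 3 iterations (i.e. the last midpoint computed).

s = -7.5 gives f = 12.375, positive; keep [-8, -7.5]
s = -7.75 gives f = -3.296875, negative; keep [-7.75, -7.5]
s = -7.625 gives f = 4.787109, positive; keep [-7.75, -7.625]

-7.625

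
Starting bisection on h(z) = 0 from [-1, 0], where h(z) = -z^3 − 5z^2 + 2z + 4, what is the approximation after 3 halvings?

-0.875

m = -0.5, h(m) = 1.875 (+); new bracket [-1, -0.5]
m = -0.75, h(m) = 0.109375 (+); new bracket [-1, -0.75]
m = -0.875, h(m) = -0.908203 (−); new bracket [-0.875, -0.75]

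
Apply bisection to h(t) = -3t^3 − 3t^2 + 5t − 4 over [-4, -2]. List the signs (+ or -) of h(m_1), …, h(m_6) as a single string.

t = -3 gives h = 35, positive; keep [-3, -2]
t = -2.5 gives h = 11.625, positive; keep [-2.5, -2]
t = -2.25 gives h = 3.734375, positive; keep [-2.25, -2]
t = -2.125 gives h = 0.6152, positive; keep [-2.125, -2]
t = -2.0625 gives h = -0.7532, negative; keep [-2.125, -2.0625]
t = -2.09375 gives h = -0.0844, negative; keep [-2.125, -2.09375]

++++--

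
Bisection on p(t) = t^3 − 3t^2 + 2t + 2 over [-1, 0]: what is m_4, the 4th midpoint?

-0.5625

p(-0.5) = 0.125 > 0, so the root lies in [-1, -0.5]
p(-0.75) = -1.609375 < 0, so the root lies in [-0.75, -0.5]
p(-0.625) = -0.666016 < 0, so the root lies in [-0.625, -0.5]
p(-0.5625) = -0.2522 < 0, so the root lies in [-0.5625, -0.5]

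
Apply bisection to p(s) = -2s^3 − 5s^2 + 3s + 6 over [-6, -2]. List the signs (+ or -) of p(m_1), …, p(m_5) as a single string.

p(-4) = 42 > 0, so the root lies in [-4, -2]
p(-3) = 6 > 0, so the root lies in [-3, -2]
p(-2.5) = -1.5 < 0, so the root lies in [-3, -2.5]
p(-2.75) = 1.5312 > 0, so the root lies in [-2.75, -2.5]
p(-2.625) = -0.1523 < 0, so the root lies in [-2.75, -2.625]

++-+-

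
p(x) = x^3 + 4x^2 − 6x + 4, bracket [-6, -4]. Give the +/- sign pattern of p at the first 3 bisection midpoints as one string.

+-+

m = -5, p(m) = 9 (+); new bracket [-6, -5]
m = -5.5, p(m) = -8.375 (−); new bracket [-5.5, -5]
m = -5.25, p(m) = 1.046875 (+); new bracket [-5.5, -5.25]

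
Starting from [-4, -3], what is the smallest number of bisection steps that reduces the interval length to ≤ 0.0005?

Width after n steps is 1/2^n. Need 2^n ≥ 1/0.0005 = 2000.
2^10 = 1024 < 2000 ≤ 2^11 = 2048, so n = 11.

11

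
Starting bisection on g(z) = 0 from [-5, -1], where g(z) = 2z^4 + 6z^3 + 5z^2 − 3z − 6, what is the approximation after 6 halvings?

-1.5625

midpoint -3: g = 48 > 0 → [-3, -1]
midpoint -2: g = 4 > 0 → [-2, -1]
midpoint -1.5: g = -0.375 < 0 → [-2, -1.5]
midpoint -1.75: g = 1.1641 > 0 → [-1.75, -1.5]
midpoint -1.625: g = 0.2778 > 0 → [-1.625, -1.5]
midpoint -1.5625: g = -0.0727 < 0 → [-1.625, -1.5625]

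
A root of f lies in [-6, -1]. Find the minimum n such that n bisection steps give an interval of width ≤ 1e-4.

Width after n steps is 5/2^n. Need 2^n ≥ 5/1e-4 = 50000.
2^15 = 32768 < 50000 ≤ 2^16 = 65536, so n = 16.

16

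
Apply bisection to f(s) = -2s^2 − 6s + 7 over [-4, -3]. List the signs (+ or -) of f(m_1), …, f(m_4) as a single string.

m = -3.5, f(m) = 3.5 (+); new bracket [-4, -3.5]
m = -3.75, f(m) = 1.375 (+); new bracket [-4, -3.75]
m = -3.875, f(m) = 0.21875 (+); new bracket [-4, -3.875]
m = -3.9375, f(m) = -0.3828 (−); new bracket [-3.9375, -3.875]

+++-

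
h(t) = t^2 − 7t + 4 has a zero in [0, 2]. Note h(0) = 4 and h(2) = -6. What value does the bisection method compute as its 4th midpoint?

0.625

m = 1, h(m) = -2 (−); new bracket [0, 1]
m = 0.5, h(m) = 0.75 (+); new bracket [0.5, 1]
m = 0.75, h(m) = -0.6875 (−); new bracket [0.5, 0.75]
m = 0.625, h(m) = 0.0156 (+); new bracket [0.625, 0.75]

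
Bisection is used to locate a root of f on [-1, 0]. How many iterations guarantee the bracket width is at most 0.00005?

15

Width after n steps is 1/2^n. Need 2^n ≥ 1/0.00005 = 20000.
2^14 = 16384 < 20000 ≤ 2^15 = 32768, so n = 15.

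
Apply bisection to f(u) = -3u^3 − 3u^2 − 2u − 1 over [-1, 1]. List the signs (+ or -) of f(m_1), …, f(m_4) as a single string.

m = 0, f(m) = -1 (−); new bracket [-1, 0]
m = -0.5, f(m) = -0.375 (−); new bracket [-1, -0.5]
m = -0.75, f(m) = 0.078125 (+); new bracket [-0.75, -0.5]
m = -0.625, f(m) = -0.1895 (−); new bracket [-0.75, -0.625]

--+-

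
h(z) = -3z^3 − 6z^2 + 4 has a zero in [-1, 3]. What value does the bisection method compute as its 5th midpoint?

midpoint 1: h = -5 < 0 → [-1, 1]
midpoint 0: h = 4 > 0 → [0, 1]
midpoint 0.5: h = 2.125 > 0 → [0.5, 1]
midpoint 0.75: h = -0.6406 < 0 → [0.5, 0.75]
midpoint 0.625: h = 0.9238 > 0 → [0.625, 0.75]

0.625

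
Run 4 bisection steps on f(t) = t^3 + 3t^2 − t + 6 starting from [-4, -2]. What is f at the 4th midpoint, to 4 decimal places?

m = -3, f(m) = 9 (+); new bracket [-4, -3]
m = -3.5, f(m) = 3.375 (+); new bracket [-4, -3.5]
m = -3.75, f(m) = -0.796875 (−); new bracket [-3.75, -3.5]
m = -3.625, f(m) = 1.4121 (+); new bracket [-3.75, -3.625]

1.4121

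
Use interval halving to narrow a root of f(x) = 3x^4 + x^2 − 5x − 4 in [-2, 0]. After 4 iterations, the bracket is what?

x = -1 gives f = 5, positive; keep [-1, 0]
x = -0.5 gives f = -1.0625, negative; keep [-1, -0.5]
x = -0.75 gives f = 1.261719, positive; keep [-0.75, -0.5]
x = -0.625 gives f = -0.0266, negative; keep [-0.75, -0.625]

[-0.75, -0.625]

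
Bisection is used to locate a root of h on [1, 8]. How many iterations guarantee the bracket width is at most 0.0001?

Width after n steps is 7/2^n. Need 2^n ≥ 7/0.0001 = 70000.
2^16 = 65536 < 70000 ≤ 2^17 = 131072, so n = 17.

17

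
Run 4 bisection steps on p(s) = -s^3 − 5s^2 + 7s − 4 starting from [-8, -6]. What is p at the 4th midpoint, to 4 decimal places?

-4.6699

s = -7 gives p = 45, positive; keep [-7, -6]
s = -6.5 gives p = 13.875, positive; keep [-6.5, -6]
s = -6.25 gives p = 1.078125, positive; keep [-6.25, -6]
s = -6.125 gives p = -4.6699, negative; keep [-6.25, -6.125]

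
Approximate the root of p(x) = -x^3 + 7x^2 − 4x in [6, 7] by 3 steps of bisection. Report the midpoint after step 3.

midpoint 6.5: p = -4.875 < 0 → [6, 6.5]
midpoint 6.25: p = 4.296875 > 0 → [6.25, 6.5]
midpoint 6.375: p = -0.099609 < 0 → [6.25, 6.375]

6.375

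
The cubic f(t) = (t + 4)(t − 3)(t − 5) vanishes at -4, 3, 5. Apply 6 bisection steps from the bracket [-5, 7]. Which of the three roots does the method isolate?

f(1) = 40 > 0, so the root lies in [-5, 1]
f(-2) = 70 > 0, so the root lies in [-5, -2]
f(-3.5) = 27.625 > 0, so the root lies in [-5, -3.5]
f(-4.25) = -16.7656 < 0, so the root lies in [-4.25, -3.5]
f(-3.875) = 7.627 > 0, so the root lies in [-4.25, -3.875]
f(-4.0625) = -4.0002 < 0, so the root lies in [-4.0625, -3.875]

-4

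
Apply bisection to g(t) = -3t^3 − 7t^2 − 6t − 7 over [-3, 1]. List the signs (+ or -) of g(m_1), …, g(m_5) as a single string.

m = -1, g(m) = -5 (−); new bracket [-3, -1]
m = -2, g(m) = 1 (+); new bracket [-2, -1]
m = -1.5, g(m) = -3.625 (−); new bracket [-2, -1.5]
m = -1.75, g(m) = -1.8594 (−); new bracket [-2, -1.75]
m = -1.875, g(m) = -0.584 (−); new bracket [-2, -1.875]

-+---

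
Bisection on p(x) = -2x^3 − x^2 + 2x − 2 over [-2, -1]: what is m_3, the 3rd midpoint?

m = -1.5, p(m) = -0.5 (−); new bracket [-2, -1.5]
m = -1.75, p(m) = 2.15625 (+); new bracket [-1.75, -1.5]
m = -1.625, p(m) = 0.691406 (+); new bracket [-1.625, -1.5]

-1.625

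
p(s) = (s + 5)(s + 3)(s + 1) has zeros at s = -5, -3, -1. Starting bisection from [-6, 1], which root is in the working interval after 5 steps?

m = -2.5, p(m) = -1.875 (−); new bracket [-2.5, 1]
m = -0.75, p(m) = 2.390625 (+); new bracket [-2.5, -0.75]
m = -1.625, p(m) = -2.900391 (−); new bracket [-1.625, -0.75]
m = -1.1875, p(m) = -1.2957 (−); new bracket [-1.1875, -0.75]
m = -0.96875, p(m) = 0.2559 (+); new bracket [-1.1875, -0.96875]

-1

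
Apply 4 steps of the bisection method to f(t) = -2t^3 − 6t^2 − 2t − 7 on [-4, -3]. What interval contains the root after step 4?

[-3.0625, -3]

f(-3.5) = 12.25 > 0, so the root lies in [-3.5, -3]
f(-3.25) = 4.78125 > 0, so the root lies in [-3.25, -3]
f(-3.125) = 1.691406 > 0, so the root lies in [-3.125, -3]
f(-3.0625) = 0.2974 > 0, so the root lies in [-3.0625, -3]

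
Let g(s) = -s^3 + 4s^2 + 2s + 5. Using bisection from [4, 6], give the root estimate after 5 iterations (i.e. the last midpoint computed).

4.6875

g(5) = -10 < 0, so the root lies in [4, 5]
g(4.5) = 3.875 > 0, so the root lies in [4.5, 5]
g(4.75) = -2.421875 < 0, so the root lies in [4.5, 4.75]
g(4.625) = 0.8809 > 0, so the root lies in [4.625, 4.75]
g(4.6875) = -0.7312 < 0, so the root lies in [4.625, 4.6875]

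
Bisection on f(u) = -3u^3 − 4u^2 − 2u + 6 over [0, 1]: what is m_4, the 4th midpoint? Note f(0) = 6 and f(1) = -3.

u = 0.5 gives f = 3.625, positive; keep [0.5, 1]
u = 0.75 gives f = 0.984375, positive; keep [0.75, 1]
u = 0.875 gives f = -0.822266, negative; keep [0.75, 0.875]
u = 0.8125 gives f = 0.1252, positive; keep [0.8125, 0.875]

0.8125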